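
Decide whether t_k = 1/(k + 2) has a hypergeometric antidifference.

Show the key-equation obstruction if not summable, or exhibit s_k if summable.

Compute t_(k+1)/t_k: get (k + 2)/(k + 3).
Take A(k)=k + 2, B(k)=k + 3, C(k)=1.
Key eq: (k + 2)·f(k+1) = (k + 2)·f(k) + (1).
d = 0 from the (1,1,0) case.
Write f(k) = c0. Then LHS − RHS = -1, requiring -1 = 0: contradictory. No certificate.

No; the coefficient equations for f are inconsistent.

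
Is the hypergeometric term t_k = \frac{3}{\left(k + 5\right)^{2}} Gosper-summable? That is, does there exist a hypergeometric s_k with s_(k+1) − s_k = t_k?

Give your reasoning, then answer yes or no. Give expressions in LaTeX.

No — the linear system for f has no solution.

Step 1: r(k) = (k + 5)**2/(k + 6)**2.
Normal form (A,B,C) = (k**2 + 10*k + 25, k**2 + 12*k + 36, 1).
Set up (k**2 + 10*k + 25)·f(k+1) − (k**2 + 10*k + 25)·f(k) − (1) = 0.
d = 0 from the (2,2,0) case.
Put f(k) = c0: A·f(k+1) − B(k−1)·f(k) − C = -1; need -1 = 0 — inconsistent ⇒ no f, not summable.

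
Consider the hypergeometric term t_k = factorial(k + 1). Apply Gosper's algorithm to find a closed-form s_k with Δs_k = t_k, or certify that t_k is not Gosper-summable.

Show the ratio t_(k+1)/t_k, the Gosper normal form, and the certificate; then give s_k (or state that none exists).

Ratio r(k) = k + 2.
So A=k + 2 and B=1, with C=1.
Solve (k + 2)·f(k+1) − (1)·f(k) = 1.
deg f ≤ -1 (via 1,0,0).
Negative degree bound (-1): no f exists, t_k not Gosper-summable.

none — t_k is not Gosper-summable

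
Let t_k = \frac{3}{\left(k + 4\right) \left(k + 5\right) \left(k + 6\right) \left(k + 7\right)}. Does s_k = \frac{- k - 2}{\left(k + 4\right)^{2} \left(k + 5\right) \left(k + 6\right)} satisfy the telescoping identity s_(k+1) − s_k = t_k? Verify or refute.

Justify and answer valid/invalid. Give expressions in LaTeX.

s_(k+1) = (-k - 3)/((k + 5)**2*(k + 6)*(k + 7))
s_(k+1) − s_k = ((k + 2)*(k + 5)*(k + 7) - (k + 3)*(k + 4)**2)/((k + 4)**2*(k + 5)**2*(k + 6)*(k + 7))
(s_(k+1) − s_k) − t_k = 2*(-4*k - 19)/(k**6 + 31*k**5 + 397*k**4 + 2689*k**3 + 10162*k**2 + 20320*k + 16800)

Invalid: residual \frac{2 \left(- 4 k - 19\right)}{k^{6} + 31 k^{5} + 397 k^{4} + 2689 k^{3} + 10162 k^{2} + 20320 k + 16800} ≠ 0.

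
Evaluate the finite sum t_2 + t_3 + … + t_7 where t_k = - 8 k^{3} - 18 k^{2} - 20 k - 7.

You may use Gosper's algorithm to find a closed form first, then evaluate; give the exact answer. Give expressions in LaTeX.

Compute t_(k+1)/t_k: get (8*k**3 + 42*k**2 + 80*k + 53)/(8*k**3 + 18*k**2 + 20*k + 7).
A = 1, B = 1, C = k**3 + 9*k**2/4 + 5*k/2 + 7/8.
Key eq: (1)·f(k+1) = (1)·f(k) + (k**3 + 9*k**2/4 + 5*k/2 + 7/8).
d = 4 from the (0,0,3) case.
Solving with deg f ≤ 4: f(k) = k**2*(2*k**2 + 2*k + 3)/8.
Then R = B(k−1)f/C = k**2*(2*k**2 + 2*k + 3)/(8*k**3 + 18*k**2 + 20*k + 7), so s_k = R(k)·t_k = k**2*(-2*k**2 - 2*k - 3).
s_(k+1) − s_k = -8*k**3 - 18*k**2 - 20*k - 7 = t_k.
Telescoping: Σ = s_(8) − s_(2) = -9408 − (-60) = -9348.

Σ = -9348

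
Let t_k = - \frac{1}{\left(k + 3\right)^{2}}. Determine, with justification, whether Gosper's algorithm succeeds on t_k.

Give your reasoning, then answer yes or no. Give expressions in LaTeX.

t_(k+1)/t_k = (k + 3)**2/(k + 4)**2.
Factor: A=k**2 + 6*k + 9; B=k**2 + 8*k + 16; C=1.
f must satisfy (k**2 + 6*k + 9)·f(k+1) − (k**2 + 6*k + 9)·f(k) = 1.
From deg A=2, deg B=2, deg C=0: d=0.
Write f(k) = c0. Then LHS − RHS = -1, requiring -1 = 0: contradictory. No certificate.

No — the linear system for f has no solution.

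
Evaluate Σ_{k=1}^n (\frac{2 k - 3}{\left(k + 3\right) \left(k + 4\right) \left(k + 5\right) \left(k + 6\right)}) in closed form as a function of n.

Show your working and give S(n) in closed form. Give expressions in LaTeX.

S(n) = \frac{n \left(n^{2} + 15 n - 46\right)}{120 \left(n^{3} + 15 n^{2} + 74 n + 120\right)}

Step 1: r(k) = (k + 3)*(2*k - 1)/((k + 7)*(2*k - 3)).
Normal form (A,B,C) = (k + 3, k + 7, k - 3/2).
Set up (k + 3)·f(k+1) − (k + 6)·f(k) − (k - 3/2) = 0.
Bound: deg f ≤ 3.
Coefficient equations give f(k) = -k/2.
Then R = B(k−1)f/C = -k*(k + 6)/(2*k - 3), so s_k = R(k)·t_k = -k/((k + 3)*(k + 4)*(k + 5)).
s_(k+1) − s_k = (2*k - 3)/(k**4 + 18*k**3 + 119*k**2 + 342*k + 360) = t_k.
Telescope: S(n) = s_(n+1) − s_(1) = (-n - 1)/(n**3 + 15*n**2 + 74*n + 120) − (-1/120) = n*(n**2 + 15*n - 46)/(120*(n**3 + 15*n**2 + 74*n + 120)).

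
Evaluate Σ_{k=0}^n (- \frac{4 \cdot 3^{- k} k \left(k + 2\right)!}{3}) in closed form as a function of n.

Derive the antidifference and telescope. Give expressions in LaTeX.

Ratio r(k) = (k + 1)*(k + 3)/(3*k).
A = k/3 + 1, B = 1, C = k.
Set up (k/3 + 1)·f(k+1) − (1)·f(k) − (k) = 0.
d = 0 from the (1,0,1) case.
Solve for f: f(k) = 3 (degree 0 ≤ 0).
Certificate R = B(k−1)f/C = 3/k gives s_k = -4*factorial(k + 2)/3**k.
Check: Δs_k = -4*k*factorial(k + 2)/(3*3**k). ✓
Σ_(k=0)^n t_k = s_(n+1) − s_(0) = (-4*3**(-n - 1)*factorial(n + 3)) − (-8), i.e. 8 - 4*factorial(n + 3)/(3*3**n).

S(n) = 8 - \frac{4 \cdot 3^{- n} \left(n + 3\right)!}{3}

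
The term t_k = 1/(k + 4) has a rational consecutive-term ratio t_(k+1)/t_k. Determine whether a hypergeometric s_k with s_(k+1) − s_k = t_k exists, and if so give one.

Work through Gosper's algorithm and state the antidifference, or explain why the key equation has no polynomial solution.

Ratio r(k) = (k + 4)/(k + 5).
Take A(k)=k + 4, B(k)=k + 5, C(k)=1.
Need (k + 4)·f(k+1) − (k + 4)·f(k) = 1.
Bound: deg f ≤ 0.
Generic f = c0 gives residual -1; -1 = 0 cannot hold, so t_k is not Gosper-summable.

not Gosper-summable; s_k does not exist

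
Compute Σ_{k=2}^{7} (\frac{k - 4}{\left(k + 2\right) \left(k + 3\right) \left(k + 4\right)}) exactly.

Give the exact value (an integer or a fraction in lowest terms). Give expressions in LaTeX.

Compute t_(k+1)/t_k: get (k - 3)*(k + 2)/((k - 4)*(k + 5)).
So A=k + 2 and B=k + 5, with C=k - 4.
Set up (k + 2)·f(k+1) − (k + 4)·f(k) − (k - 4) = 0.
deg f ≤ 2 (via 1,1,1).
A polynomial solution: f(k) = -k*(k + 11)/6.
Certificate R = B(k−1)f/C = -k*(k + 4)*(k + 11)/(6*(k - 4)) gives s_k = k*(-k - 11)/(6*(k + 2)*(k + 3)).
Verify: (k - 4)/(k**3 + 9*k**2 + 26*k + 24) matches t_k.
Σ_(k=2)^(7) t_k = s_(8) − s_(2) = -38/165 − (-13/60) = -3/220.

Σ = -3/220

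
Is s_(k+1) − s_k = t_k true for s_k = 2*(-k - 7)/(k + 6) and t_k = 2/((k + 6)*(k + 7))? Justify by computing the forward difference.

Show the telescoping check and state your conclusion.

valid; difference matches t_k

s_(k+1) = 2*(-k - 8)/(k + 7)
s_(k+1) − s_k = 2/(k**2 + 13*k + 42)
(s_(k+1) − s_k) − t_k = 0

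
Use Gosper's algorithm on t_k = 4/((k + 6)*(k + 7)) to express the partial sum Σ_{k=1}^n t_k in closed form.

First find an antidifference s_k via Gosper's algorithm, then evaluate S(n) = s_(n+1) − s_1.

S(n) = 4*n/(7*(n + 7))

Compute t_(k+1)/t_k: get (k + 6)/(k + 8).
Take A(k)=k + 6, B(k)=k + 8, C(k)=1.
Solve (k + 6)·f(k+1) − (k + 7)·f(k) = 1.
deg f ≤ 1 (via 1,1,0).
Solve for f: f(k) = k/6 (degree 1 ≤ 1).
Then R = B(k−1)f/C = k*(k + 7)/6, so s_k = R(k)·t_k = 2*k/(3*(k + 6)).
Δs = 4/(k**2 + 13*k + 42), as required.
Evaluate: s_(n+1) = 2*(n + 1)/(3*(n + 7)); subtract s_(1) = 2/21 ⇒ S(n) = 4*n/(7*(n + 7)).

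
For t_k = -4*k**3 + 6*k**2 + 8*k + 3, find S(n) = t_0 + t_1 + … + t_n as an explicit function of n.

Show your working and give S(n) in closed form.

S(n) = -n**4 + 6*n**2 + 8*n + 3

t_(k+1)/t_k = (4*k**3 + 6*k**2 - 8*k - 13)/(4*k**3 - 6*k**2 - 8*k - 3).
Gosper form: A/B · C(k+1)/C(k) with A=1, B=1, C=k**3 - 3*k**2/2 - 2*k - 3/4.
Set up (1)·f(k+1) − (1)·f(k) − (k**3 - 3*k**2/2 - 2*k - 3/4) = 0.
Degrees (0,0,3) ⇒ d ≤ 4.
Solving with deg f ≤ 4: f(k) = k**3*(k - 4)/4.
Certificate R = B(k−1)f/C = k**3*(k - 4)/(4*k**3 - 6*k**2 - 8*k - 3) gives s_k = k**3*(4 - k).
Verify: k**3*(k - 4) + (3 - k)*(k + 1)**3 matches t_k.
Σ_(k=0)^n t_k = s_(n+1) − s_(0) = (-n**4 + 6*n**2 + 8*n + 3) − (0), i.e. -n**4 + 6*n**2 + 8*n + 3.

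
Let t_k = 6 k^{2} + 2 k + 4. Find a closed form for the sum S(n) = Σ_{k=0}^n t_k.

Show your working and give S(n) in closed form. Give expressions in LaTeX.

Step 1: r(k) = (k + 3*(k + 1)**2 + 3)/(3*k**2 + k + 2).
Factor: A=1; B=1; C=k**2 + k/3 + 2/3.
Key eq: (1)·f(k+1) = (1)·f(k) + (k**2 + k/3 + 2/3).
Degrees (0,0,2) ⇒ d ≤ 3.
A polynomial solution: f(k) = k*(k**2 - k + 2)/3.
R(k) = B(k−1)·f(k)/C(k) = k*(k**2 - k + 2)/(3*k**2 + k + 2); s_k = R·t_k = 2*k*(k**2 - k + 2).
Check: Δs_k = 6*k**2 + 2*k + 4. ✓
Telescope: S(n) = s_(n+1) − s_(0) = 2*n**3 + 4*n**2 + 6*n + 4 − (0) = 2*n**3 + 4*n**2 + 6*n + 4.

S(n) = 2 n^{3} + 4 n^{2} + 6 n + 4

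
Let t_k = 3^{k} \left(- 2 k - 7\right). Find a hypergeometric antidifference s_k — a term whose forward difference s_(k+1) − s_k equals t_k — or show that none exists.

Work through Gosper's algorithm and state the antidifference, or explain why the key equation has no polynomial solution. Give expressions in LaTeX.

t_(k+1)/t_k = 3*(2*k + 9)/(2*k + 7).
A = 3, B = 1, C = k + 7/2.
Key eq: (3)·f(k+1) = (1)·f(k) + (k + 7/2).
Bound: deg f ≤ 1.
Solve for f: f(k) = (k + 2)/2 (degree 1 ≤ 1).
R(k) = B(k−1)·f(k)/C(k) = (k + 2)/(2*k + 7); s_k = R·t_k = 3**k*(-k - 2).
Check: Δs_k = 3**k*(-2*k - 7). ✓

s_k = 3^{k} \left(- k - 2\right)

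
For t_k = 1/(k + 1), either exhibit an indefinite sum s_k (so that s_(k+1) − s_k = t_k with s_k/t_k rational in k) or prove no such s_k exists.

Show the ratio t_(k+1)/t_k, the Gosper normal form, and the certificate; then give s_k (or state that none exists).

no hypergeometric antidifference exists

r(k) = (k + 1)/(k + 2) after simplifying.
Take A(k)=k + 1, B(k)=k + 2, C(k)=1.
Need (k + 1)·f(k+1) − (k + 1)·f(k) = 1.
From deg A=1, deg B=1, deg C=0: d=0.
Generic f = c0 gives residual -1; -1 = 0 cannot hold, so t_k is not Gosper-summable.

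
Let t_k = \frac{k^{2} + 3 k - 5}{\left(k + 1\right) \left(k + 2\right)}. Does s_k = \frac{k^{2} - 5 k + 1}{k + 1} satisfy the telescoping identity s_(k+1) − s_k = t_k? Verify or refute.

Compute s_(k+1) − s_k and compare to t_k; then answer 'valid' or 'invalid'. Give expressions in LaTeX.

s_(k+1) = (k**2 - 3*k - 3)/(k + 2)
s_(k+1) − s_k = (k**2 + 3*k - 5)/(k**2 + 3*k + 2)
(s_(k+1) − s_k) − t_k = 0

Valid: the claim telescopes to t_k.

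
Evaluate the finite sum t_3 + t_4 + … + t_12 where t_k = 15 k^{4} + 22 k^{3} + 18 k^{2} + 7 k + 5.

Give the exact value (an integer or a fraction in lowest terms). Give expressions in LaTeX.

Step 1: r(k) = (15*k**4 + 82*k**3 + 174*k**2 + 169*k + 67)/(15*k**4 + 22*k**3 + 18*k**2 + 7*k + 5).
Gosper form: A/B · C(k+1)/C(k) with A=1, B=1, C=k**4 + 22*k**3/15 + 6*k**2/5 + 7*k/15 + 1/3.
Key eq: (1)·f(k+1) = (1)·f(k) + (k**4 + 22*k**3/15 + 6*k**2/5 + 7*k/15 + 1/3).
From deg A=0, deg B=0, deg C=4: d=5.
Coefficient equations give f(k) = k*(3*k**4 - 2*k**3 + 4)/15.
Get s_k = R·t_k = k*(3*k**4 - 2*k**3 + 4) with R(k) = B(k−1)f(k)/C(k) = k*(3*k**4 - 2*k**3 + 4)/(15*k**4 + 22*k**3 + 18*k**2 + 7*k + 5).
Δs = 15*k**4 + 22*k**3 + 18*k**2 + 7*k + 5, as required.
Evaluate s at k=13 and k=3: 1056809 and 579; difference 1056230.

Σ = 1056230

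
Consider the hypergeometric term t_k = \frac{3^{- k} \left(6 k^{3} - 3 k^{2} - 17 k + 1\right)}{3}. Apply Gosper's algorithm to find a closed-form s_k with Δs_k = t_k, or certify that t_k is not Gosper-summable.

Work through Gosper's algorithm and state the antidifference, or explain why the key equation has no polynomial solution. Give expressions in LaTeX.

The ratio is (6*k**3 + 15*k**2 - 5*k - 13)/(3*(6*k**3 - 3*k**2 - 17*k + 1)).
A = 1/3, B = 1, C = k**3 - k**2/2 - 17*k/6 + 1/6.
f must satisfy (1/3)·f(k+1) − (1)·f(k) = k**3 - k**2/2 - 17*k/6 + 1/6.
From deg A=0, deg B=0, deg C=3: d=3.
Match coefficients ⇒ f(k) = -(3*k**3 + 3*k**2 - k + 3)/2.
R(k) = B(k−1)·f(k)/C(k) = -3*(3*k**3 + 3*k**2 - k + 3)/(6*k**3 - 3*k**2 - 17*k + 1); s_k = R·t_k = (-3*k**3 - 3*k**2 + k - 3)/3**k.
Verify: (6*k**3 - 3*k**2 - 17*k + 1)/(3*3**k) matches t_k.

s_k = 3^{- k} \left(- 3 k^{3} - 3 k^{2} + k - 3\right)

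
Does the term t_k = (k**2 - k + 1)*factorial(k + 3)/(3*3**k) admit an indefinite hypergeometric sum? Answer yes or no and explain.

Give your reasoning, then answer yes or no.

Yes. s_k = (k - 3)*factorial(k + 3)/3**k.

Step 1: r(k) = -(k + 4)*(k - (k + 1)**2)/(3*k**2 - 3*k + 3).
So A=k/3 + 4/3 and B=1, with C=k**2 - k + 1.
f must satisfy (k/3 + 4/3)·f(k+1) − (1)·f(k) = k**2 - k + 1.
Bound: deg f ≤ 1.
Match coefficients ⇒ f(k) = 3*(k - 3).
Get s_k = R·t_k = (k - 3)*factorial(k + 3)/3**k with R(k) = B(k−1)f(k)/C(k) = 3*(k - 3)/(k**2 - k + 1).
Δs = (k**2 - k + 1)*factorial(k + 3)/(3*3**k), as required.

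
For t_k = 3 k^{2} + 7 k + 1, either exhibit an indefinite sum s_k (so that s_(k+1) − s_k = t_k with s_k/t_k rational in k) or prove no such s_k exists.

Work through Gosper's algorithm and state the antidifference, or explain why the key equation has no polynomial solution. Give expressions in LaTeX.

s_k = k \left(k^{2} + 2 k - 2\right)

Compute t_(k+1)/t_k: get (3*k**2 + 13*k + 11)/(3*k**2 + 7*k + 1).
A = 1, B = 1, C = k**2 + 7*k/3 + 1/3.
Key eq: (1)·f(k+1) = (1)·f(k) + (k**2 + 7*k/3 + 1/3).
d = 3 from the (0,0,2) case.
Coefficient equations give f(k) = k*(k**2 + 2*k - 2)/3.
R(k) = B(k−1)·f(k)/C(k) = k*(k**2 + 2*k - 2)/(3*k**2 + 7*k + 1); s_k = R·t_k = k*(k**2 + 2*k - 2).
Δs = 3*k**2 + 7*k + 1, as required.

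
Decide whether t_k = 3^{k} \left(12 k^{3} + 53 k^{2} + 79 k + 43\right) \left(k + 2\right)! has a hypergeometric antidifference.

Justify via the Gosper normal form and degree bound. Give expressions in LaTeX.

Yes. s_k = 3^{k} \left(4 k^{2} - k + 2\right) \left(k + 2\right)!.

Step 1: r(k) = 3*(12*k**4 + 125*k**3 + 488*k**2 + 850*k + 561)/(12*k**3 + 53*k**2 + 79*k + 43).
Gosper form: A/B · C(k+1)/C(k) with A=3*k + 9, B=1, C=k**3 + 53*k**2/12 + 79*k/12 + 43/12.
f must satisfy (3*k + 9)·f(k+1) − (1)·f(k) = k**3 + 53*k**2/12 + 79*k/12 + 43/12.
From deg A=1, deg B=0, deg C=3: d=2.
Solving with deg f ≤ 2: f(k) = (4*k**2 - k + 2)/12.
Get s_k = R·t_k = 3**k*(4*k**2 - k + 2)*factorial(k + 2) with R(k) = B(k−1)f(k)/C(k) = (4*k**2 - k + 2)/(12*k**3 + 53*k**2 + 79*k + 43).
Verify: 3**k*(12*k**3 + 53*k**2 + 79*k + 43)*factorial(k + 2) matches t_k.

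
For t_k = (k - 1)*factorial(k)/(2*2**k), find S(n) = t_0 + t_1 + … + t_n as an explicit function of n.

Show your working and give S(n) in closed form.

S(n) = 2**(-n - 1)*(-2**(n + 1) + n*factorial(n) + factorial(n))

The ratio is k*(k + 1)/(2*(k - 1)).
Take A(k)=k/2 + 1/2, B(k)=1, C(k)=k - 1.
f must satisfy (k/2 + 1/2)·f(k+1) − (1)·f(k) = k - 1.
Bound: deg f ≤ 0.
Solve for f: f(k) = 2 (degree 0 ≤ 0).
Certificate R = B(k−1)f/C = 2/(k - 1) gives s_k = factorial(k)/2**k.
Check: Δs_k = (k - 1)*factorial(k)/(2*2**k). ✓
Telescope: S(n) = s_(n+1) − s_(0) = 2**(-n - 1)*factorial(n + 1) − (1) = 2**(-n - 1)*(-2**(n + 1) + n*factorial(n) + factorial(n)).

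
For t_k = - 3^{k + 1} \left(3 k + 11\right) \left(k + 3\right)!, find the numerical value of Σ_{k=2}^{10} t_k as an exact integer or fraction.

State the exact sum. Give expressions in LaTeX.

Σ = -46330118253615960

r(k) = 3*(k + 4)*(3*k + 14)/(3*k + 11) after simplifying.
Normal form (A,B,C) = (3*k + 12, 1, k + 11/3).
Solve (3*k + 12)·f(k+1) − (1)·f(k) = k + 11/3.
Degrees (1,0,1) ⇒ d ≤ 0.
Coefficient equations give f(k) = 1/3.
Certificate R = B(k−1)f/C = 1/(3*k + 11) gives s_k = -3**(k + 1)*factorial(k + 3).
s_(k+1) − s_k = -3**(k + 1)*(3*k + 11)*factorial(k + 3) = t_k.
Sum = s_(11) − s_(2); s_(11) = -46330118253619200, s_(2) = -3240 ⇒ -46330118253615960.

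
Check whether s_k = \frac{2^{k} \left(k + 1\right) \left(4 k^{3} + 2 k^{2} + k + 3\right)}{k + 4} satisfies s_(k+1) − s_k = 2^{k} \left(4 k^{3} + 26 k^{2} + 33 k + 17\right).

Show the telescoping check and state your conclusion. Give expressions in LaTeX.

s_(k+1) = 2**(k + 1)*(k + 2)*(k + 4*(k + 1)**3 + 2*(k + 1)**2 + 4)/(k + 5)
s_(k+1) − s_k = 2**k*(4*k**5 + 50*k**4 + 233*k**3 + 429*k**2 + 369*k + 145)/(k**2 + 9*k + 20)
(s_(k+1) − s_k) − t_k = 2**k*(-12*k**4 - 114*k**3 - 405*k**2 - 444*k - 195)/(k**2 + 9*k + 20)

Invalid: residual \frac{2^{k} \left(- 12 k^{4} - 114 k^{3} - 405 k^{2} - 444 k - 195\right)}{k^{2} + 9 k + 20} ≠ 0.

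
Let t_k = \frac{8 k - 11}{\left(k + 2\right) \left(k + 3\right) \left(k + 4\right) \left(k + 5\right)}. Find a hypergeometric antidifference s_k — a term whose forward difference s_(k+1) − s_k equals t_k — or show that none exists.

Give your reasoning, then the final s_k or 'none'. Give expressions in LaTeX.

The ratio is (k + 2)*(8*k - 3)/((k + 6)*(8*k - 11)).
Take A(k)=k + 2, B(k)=k + 6, C(k)=k - 11/8.
Solve (k + 2)·f(k+1) − (k + 5)·f(k) = k - 11/8.
Degrees (1,1,1) ⇒ d ≤ 3.
Coefficient equations give f(k) = -k*(k**2 + 9*k + 122)/192.
Certificate R = B(k−1)f/C = -k*(k + 5)*(k**2 + 9*k + 122)/(24*(8*k - 11)) gives s_k = k*(-k**2 - 9*k - 122)/(24*(k + 2)*(k + 3)*(k + 4)).
Δs = (8*k - 11)/(k**4 + 14*k**3 + 71*k**2 + 154*k + 120), as required.

s_k = \frac{k \left(- k^{2} - 9 k - 122\right)}{24 \left(k + 2\right) \left(k + 3\right) \left(k + 4\right)}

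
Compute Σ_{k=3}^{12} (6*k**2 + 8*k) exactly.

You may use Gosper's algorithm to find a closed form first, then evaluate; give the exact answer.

Σ = 4470

Compute t_(k+1)/t_k: get (3*k**2 + 10*k + 7)/(k*(3*k + 4)).
Factor: A=1; B=1; C=k**2 + 4*k/3.
f must satisfy (1)·f(k+1) − (1)·f(k) = k**2 + 4*k/3.
d = 3 from the (0,0,2) case.
Match coefficients ⇒ f(k) = k*(k - 1)*(2*k + 3)/6.
So s_k = (B(k−1)f/C)·t_k = ((k - 1)*(2*k + 3)/(2*(3*k + 4)))·t_k = k*(2*k**2 + k - 3).
s_(k+1) − s_k = 2*k*(3*k + 4) = t_k.
Σ_(k=3)^(12) t_k = s_(13) − s_(3) = 4524 − (54) = 4470.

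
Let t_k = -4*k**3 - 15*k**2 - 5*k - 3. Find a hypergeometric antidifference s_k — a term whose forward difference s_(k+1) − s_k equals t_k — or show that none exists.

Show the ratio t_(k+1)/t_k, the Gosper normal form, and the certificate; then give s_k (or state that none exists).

s_k = k*(-k**3 - 3*k**2 + 4*k - 3)

r(k) = (4*k**3 + 27*k**2 + 47*k + 27)/(4*k**3 + 15*k**2 + 5*k + 3) after simplifying.
Take A(k)=1, B(k)=1, C(k)=k**3 + 15*k**2/4 + 5*k/4 + 3/4.
Solve (1)·f(k+1) − (1)·f(k) = k**3 + 15*k**2/4 + 5*k/4 + 3/4.
Bound: deg f ≤ 4.
Coefficient equations give f(k) = k*(k**3 + 3*k**2 - 4*k + 3)/4.
R(k) = B(k−1)·f(k)/C(k) = k*(k**3 + 3*k**2 - 4*k + 3)/(4*k**3 + 15*k**2 + 5*k + 3); s_k = R·t_k = k*(-k**3 - 3*k**2 + 4*k - 3).
Verify: -4*k**3 - 15*k**2 - 5*k - 3 matches t_k.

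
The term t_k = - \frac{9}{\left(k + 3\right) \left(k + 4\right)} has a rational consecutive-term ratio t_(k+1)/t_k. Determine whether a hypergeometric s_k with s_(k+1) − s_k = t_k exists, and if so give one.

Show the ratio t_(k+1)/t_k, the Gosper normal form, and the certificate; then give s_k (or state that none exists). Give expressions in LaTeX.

t_(k+1)/t_k = (k + 3)/(k + 5).
Normal form (A,B,C) = (k + 3, k + 5, 1).
f must satisfy (k + 3)·f(k+1) − (k + 4)·f(k) = 1.
Degrees (1,1,0) ⇒ d ≤ 1.
Solving with deg f ≤ 1: f(k) = k/3.
R(k) = B(k−1)·f(k)/C(k) = k*(k + 4)/3; s_k = R·t_k = -3*k/(k + 3).
Δs = -9/(k**2 + 7*k + 12), as required.

s_k = - \frac{3 k}{k + 3}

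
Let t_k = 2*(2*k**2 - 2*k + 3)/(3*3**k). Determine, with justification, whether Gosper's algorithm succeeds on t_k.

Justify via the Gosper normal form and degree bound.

The ratio is (2*k**2 + 2*k + 3)/(3*(2*k**2 - 2*k + 3)).
Factor: A=1/3; B=1; C=k**2 - k + 3/2.
f must satisfy (1/3)·f(k+1) − (1)·f(k) = k**2 - k + 3/2.
deg f ≤ 2 (via 0,0,2).
Match coefficients ⇒ f(k) = -3*(k**2 + 2)/2.
Certificate R = B(k−1)f/C = -3*(k**2 + 2)/(2*k**2 - 2*k + 3) gives s_k = 2*(-k**2 - 2)/3**k.
Check: Δs_k = 2*(2*k**2 - 2*k + 3)/(3*3**k). ✓

Yes. s_k = 2*(-k**2 - 2)/3**k.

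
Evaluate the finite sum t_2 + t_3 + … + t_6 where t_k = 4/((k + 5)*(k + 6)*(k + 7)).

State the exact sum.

The ratio is (k + 5)/(k + 8).
Gosper form: A/B · C(k+1)/C(k) with A=k + 5, B=k + 8, C=1.
Set up (k + 5)·f(k+1) − (k + 7)·f(k) − (1) = 0.
Bound: deg f ≤ 2.
Match coefficients ⇒ f(k) = k*(k + 11)/60.
R(k) = B(k−1)·f(k)/C(k) = k*(k + 7)*(k + 11)/60; s_k = R·t_k = k*(k + 11)/(15*(k + 5)*(k + 6)).
s_(k+1) − s_k = 4/(k**3 + 18*k**2 + 107*k + 210) = t_k.
Σ_(k=2)^(6) t_k = s_(7) − s_(2) = 7/130 − (13/420) = 25/1092.

Σ = 25/1092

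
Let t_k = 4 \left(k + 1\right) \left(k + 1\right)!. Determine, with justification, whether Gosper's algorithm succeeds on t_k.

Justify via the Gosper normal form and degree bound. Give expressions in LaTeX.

Yes. s_k = 4 \left(k + 1\right)!.

The ratio is (k + 2)**2/(k + 1).
Normal form (A,B,C) = (k + 2, 1, k + 1).
Set up (k + 2)·f(k+1) − (1)·f(k) − (k + 1) = 0.
d = 0 from the (1,0,1) case.
Coefficient equations give f(k) = 1.
Then R = B(k−1)f/C = 1/(k + 1), so s_k = R(k)·t_k = 4*factorial(k + 1).
Δs = 4*(k + 1)*factorial(k + 1), as required.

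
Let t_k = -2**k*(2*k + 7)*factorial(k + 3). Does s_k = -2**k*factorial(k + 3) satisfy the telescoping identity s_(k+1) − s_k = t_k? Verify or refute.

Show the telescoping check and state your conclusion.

s_(k+1) = -2**(k + 1)*factorial(k + 4)
s_(k+1) − s_k = -2**k*(2*k + 7)*factorial(k + 3)
(s_(k+1) − s_k) − t_k = 0

Valid — Δs_k = t_k.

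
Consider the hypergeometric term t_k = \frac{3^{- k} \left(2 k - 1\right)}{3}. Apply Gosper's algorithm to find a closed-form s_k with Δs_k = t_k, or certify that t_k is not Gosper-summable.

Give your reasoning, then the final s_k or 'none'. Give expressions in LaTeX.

The ratio is (2*k + 1)/(3*(2*k - 1)).
Normal form (A,B,C) = (1/3, 1, k - 1/2).
Set up (1/3)·f(k+1) − (1)·f(k) − (k - 1/2) = 0.
From deg A=0, deg B=0, deg C=1: d=1.
Solve for f: f(k) = -3*k/2 (degree 1 ≤ 1).
Get s_k = R·t_k = -k/3**k with R(k) = B(k−1)f(k)/C(k) = -3*k/(2*k - 1).
Verify: (2*k - 1)/(3*3**k) matches t_k.

s_k = - 3^{- k} k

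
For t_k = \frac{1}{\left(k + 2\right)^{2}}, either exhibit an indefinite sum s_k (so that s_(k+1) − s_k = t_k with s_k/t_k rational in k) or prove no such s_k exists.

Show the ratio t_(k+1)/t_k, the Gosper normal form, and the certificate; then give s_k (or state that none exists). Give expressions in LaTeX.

Ratio r(k) = (k + 2)**2/(k + 3)**2.
So A=k**2 + 4*k + 4 and B=k**2 + 6*k + 9, with C=1.
f must satisfy (k**2 + 4*k + 4)·f(k+1) − (k**2 + 4*k + 4)·f(k) = 1.
d = 0 from the (2,2,0) case.
Put f(k) = c0: A·f(k+1) − B(k−1)·f(k) − C = -1; need -1 = 0 — inconsistent ⇒ no f, not summable.

no hypergeometric antidifference exists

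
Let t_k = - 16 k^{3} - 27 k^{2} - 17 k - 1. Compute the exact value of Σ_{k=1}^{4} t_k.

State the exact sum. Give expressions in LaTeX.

Σ = -2584

Compute t_(k+1)/t_k: get (16*k**3 + 75*k**2 + 119*k + 61)/(16*k**3 + 27*k**2 + 17*k + 1).
So A=1 and B=1, with C=k**3 + 27*k**2/16 + 17*k/16 + 1/16.
Set up (1)·f(k+1) − (1)·f(k) − (k**3 + 27*k**2/16 + 17*k/16 + 1/16) = 0.
Degrees (0,0,3) ⇒ d ≤ 4.
A polynomial solution: f(k) = k*(4*k**3 + k**2 - k - 3)/16.
R(k) = B(k−1)·f(k)/C(k) = k*(4*k**3 + k**2 - k - 3)/(16*k**3 + 27*k**2 + 17*k + 1); s_k = R·t_k = k*(-4*k**3 - k**2 + k + 3).
Verify: -16*k**3 - 27*k**2 - 17*k - 1 matches t_k.
Telescoping: Σ = s_(5) − s_(1) = -2585 − (-1) = -2584.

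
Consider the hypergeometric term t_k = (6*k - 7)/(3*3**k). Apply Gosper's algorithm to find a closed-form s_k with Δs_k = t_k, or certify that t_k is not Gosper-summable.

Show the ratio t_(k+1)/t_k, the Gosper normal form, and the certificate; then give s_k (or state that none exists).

Step 1: r(k) = (6*k - 1)/(3*(6*k - 7)).
A = 1/3, B = 1, C = k - 7/6.
f must satisfy (1/3)·f(k+1) − (1)·f(k) = k - 7/6.
From deg A=0, deg B=0, deg C=1: d=1.
Solving with deg f ≤ 1: f(k) = -(3*k - 2)/2.
Get s_k = R·t_k = (2 - 3*k)/3**k with R(k) = B(k−1)f(k)/C(k) = -3*(3*k - 2)/(6*k - 7).
Verify: (6*k - 7)/(3*3**k) matches t_k.

s_k = (2 - 3*k)/3**k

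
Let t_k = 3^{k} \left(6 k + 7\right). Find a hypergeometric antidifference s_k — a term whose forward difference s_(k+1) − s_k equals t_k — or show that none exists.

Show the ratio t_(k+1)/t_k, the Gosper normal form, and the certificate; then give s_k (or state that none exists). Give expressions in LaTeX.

t_(k+1)/t_k = 3*(6*k + 13)/(6*k + 7).
Factor: A=3; B=1; C=k + 7/6.
Need (3)·f(k+1) − (1)·f(k) = k + 7/6.
Bound: deg f ≤ 1.
Solving with deg f ≤ 1: f(k) = (3*k - 1)/6.
R(k) = B(k−1)·f(k)/C(k) = (3*k - 1)/(6*k + 7); s_k = R·t_k = 3**k*(3*k - 1).
Verify: 3**k*(6*k + 7) matches t_k.

s_k = 3^{k} \left(3 k - 1\right)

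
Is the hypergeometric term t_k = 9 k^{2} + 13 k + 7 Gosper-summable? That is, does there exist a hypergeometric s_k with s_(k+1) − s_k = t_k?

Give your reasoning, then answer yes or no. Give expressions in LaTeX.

Yes. s_k = k \left(3 k^{2} + 2 k + 2\right).

Ratio r(k) = (9*k**2 + 31*k + 29)/(9*k**2 + 13*k + 7).
Normal form (A,B,C) = (1, 1, k**2 + 13*k/9 + 7/9).
Key eq: (1)·f(k+1) = (1)·f(k) + (k**2 + 13*k/9 + 7/9).
d = 3 from the (0,0,2) case.
Solving with deg f ≤ 3: f(k) = k*(3*k**2 + 2*k + 2)/9.
Certificate R = B(k−1)f/C = k*(3*k**2 + 2*k + 2)/(9*k**2 + 13*k + 7) gives s_k = k*(3*k**2 + 2*k + 2).
Check: Δs_k = 9*k**2 + 13*k + 7. ✓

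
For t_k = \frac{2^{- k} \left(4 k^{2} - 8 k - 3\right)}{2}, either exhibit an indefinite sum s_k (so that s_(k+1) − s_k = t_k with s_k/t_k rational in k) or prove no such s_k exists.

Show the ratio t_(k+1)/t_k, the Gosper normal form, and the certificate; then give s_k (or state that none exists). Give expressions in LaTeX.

s_k = 2^{- k} \left(- 4 k^{2} - 1\right)

Compute t_(k+1)/t_k: get (4*k**2 - 7)/(2*(4*k**2 - 8*k - 3)).
A = 1/2, B = 1, C = k**2 - 2*k - 3/4.
Set up (1/2)·f(k+1) − (1)·f(k) − (k**2 - 2*k - 3/4) = 0.
From deg A=0, deg B=0, deg C=2: d=2.
A polynomial solution: f(k) = -(4*k**2 + 1)/2.
Get s_k = R·t_k = (-4*k**2 - 1)/2**k with R(k) = B(k−1)f(k)/C(k) = -2*(4*k**2 + 1)/(4*k**2 - 8*k - 3).
s_(k+1) − s_k = (4*k**2 - 8*k - 3)/(2*2**k) = t_k.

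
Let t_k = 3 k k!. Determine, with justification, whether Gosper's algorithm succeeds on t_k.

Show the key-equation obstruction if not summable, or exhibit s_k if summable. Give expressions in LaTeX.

t_(k+1)/t_k = (k + 1)**2/k.
Take A(k)=k + 1, B(k)=1, C(k)=k.
f must satisfy (k + 1)·f(k+1) − (1)·f(k) = k.
Degrees (1,0,1) ⇒ d ≤ 0.
Solving with deg f ≤ 0: f(k) = 1.
Then R = B(k−1)f/C = 1/k, so s_k = R(k)·t_k = 3*factorial(k).
s_(k+1) − s_k = 3*k*factorial(k) = t_k.

Yes. s_k = 3 k!.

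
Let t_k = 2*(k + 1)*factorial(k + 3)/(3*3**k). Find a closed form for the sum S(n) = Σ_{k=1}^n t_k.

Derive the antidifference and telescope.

Compute t_(k+1)/t_k: get (k + 2)*(k + 4)/(3*(k + 1)).
A = k/3 + 4/3, B = 1, C = k + 1.
Solve (k/3 + 4/3)·f(k+1) − (1)·f(k) = k + 1.
d = 0 from the (1,0,1) case.
Coefficient equations give f(k) = 3.
Then R = B(k−1)f/C = 3/(k + 1), so s_k = R(k)·t_k = 2*factorial(k + 3)/3**k.
s_(k+1) − s_k = 2*(k + 1)*factorial(k + 3)/(3*3**k) = t_k.
Evaluate: s_(n+1) = 2*3**(-n - 1)*factorial(n + 4); subtract s_(1) = 16 ⇒ S(n) = -16 + 2*factorial(n + 4)/(3*3**n).

S(n) = -16 + 2*factorial(n + 4)/(3*3**n)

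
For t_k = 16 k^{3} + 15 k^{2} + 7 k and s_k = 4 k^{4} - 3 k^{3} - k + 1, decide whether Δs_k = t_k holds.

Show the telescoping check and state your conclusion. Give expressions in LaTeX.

valid; difference matches t_k

s_(k+1) = -k + 4*(k + 1)**4 - 3*(k + 1)**3
s_(k+1) − s_k = k*(16*k**2 + 15*k + 7)
(s_(k+1) − s_k) − t_k = 0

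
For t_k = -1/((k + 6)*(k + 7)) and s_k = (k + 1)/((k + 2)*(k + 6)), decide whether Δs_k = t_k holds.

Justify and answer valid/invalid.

s_(k+1) = (k + 2)/((k + 3)*(k + 7))
s_(k+1) − s_k = (-k**2 - 3*k + 3)/(k**4 + 18*k**3 + 113*k**2 + 288*k + 252)
(s_(k+1) − s_k) − t_k = (2*k + 9)/(k**4 + 18*k**3 + 113*k**2 + 288*k + 252)

Invalid: residual (2*k + 9)/(k**4 + 18*k**3 + 113*k**2 + 288*k + 252) ≠ 0.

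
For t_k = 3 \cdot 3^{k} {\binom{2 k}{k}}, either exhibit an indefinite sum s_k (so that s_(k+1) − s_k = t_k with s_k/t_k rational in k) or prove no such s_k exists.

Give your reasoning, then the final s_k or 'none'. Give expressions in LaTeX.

none — t_k is not Gosper-summable

r(k) = 6*(2*k + 1)/(k + 1) after simplifying.
So A=12*k + 6 and B=k + 1, with C=1.
Need (12*k + 6)·f(k+1) − (k)·f(k) = 1.
d = -1 from the (1,1,0) case.
Negative degree bound (-1): no f exists, t_k not Gosper-summable.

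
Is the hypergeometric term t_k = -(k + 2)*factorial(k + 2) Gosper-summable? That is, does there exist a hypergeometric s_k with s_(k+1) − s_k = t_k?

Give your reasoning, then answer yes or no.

Yes. s_k = -factorial(k + 2).

The ratio is (k + 3)**2/(k + 2).
Factor: A=k + 3; B=1; C=k + 2.
Set up (k + 3)·f(k+1) − (1)·f(k) − (k + 2) = 0.
deg f ≤ 0 (via 1,0,1).
Match coefficients ⇒ f(k) = 1.
So s_k = (B(k−1)f/C)·t_k = (1/(k + 2))·t_k = -factorial(k + 2).
Check: Δs_k = -(k + 2)*factorial(k + 2). ✓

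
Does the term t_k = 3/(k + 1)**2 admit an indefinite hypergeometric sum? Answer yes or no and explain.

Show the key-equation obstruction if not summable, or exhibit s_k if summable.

No. Not Gosper-summable.

r(k) = (k + 1)**2/(k + 2)**2 after simplifying.
Factor: A=k**2 + 2*k + 1; B=k**2 + 4*k + 4; C=1.
Solve (k**2 + 2*k + 1)·f(k+1) − (k**2 + 2*k + 1)·f(k) = 1.
Degrees (2,2,0) ⇒ d ≤ 0.
Write f(k) = c0. Then LHS − RHS = -1, requiring -1 = 0: contradictory. No certificate.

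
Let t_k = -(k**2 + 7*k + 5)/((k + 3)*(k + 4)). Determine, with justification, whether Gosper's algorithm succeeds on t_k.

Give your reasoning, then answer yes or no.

Yes. s_k = k*(-3*k - 2)/(3*(k + 3)).

The ratio is (k + 3)*(7*k + (k + 1)**2 + 12)/((k + 5)*(k**2 + 7*k + 5)).
Take A(k)=k + 3, B(k)=k + 5, C(k)=k**2 + 7*k + 5.
Solve (k + 3)·f(k+1) − (k + 4)·f(k) = k**2 + 7*k + 5.
d = 2 from the (1,1,2) case.
Match coefficients ⇒ f(k) = k*(3*k + 2)/3.
So s_k = (B(k−1)f/C)·t_k = (k*(k + 4)*(3*k + 2)/(3*(k**2 + 7*k + 5)))·t_k = k*(-3*k - 2)/(3*(k + 3)).
Verify: (-k**2 - 7*k - 5)/(k**2 + 7*k + 12) matches t_k.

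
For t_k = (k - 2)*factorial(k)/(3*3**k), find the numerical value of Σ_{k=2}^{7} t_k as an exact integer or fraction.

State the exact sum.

t_(k+1)/t_k = (k**2 - 1)/(3*(k - 2)).
Normal form (A,B,C) = (k/3 + 1/3, 1, k - 2).
Key eq: (k/3 + 1/3)·f(k+1) = (1)·f(k) + (k - 2).
Bound: deg f ≤ 0.
Solve for f: f(k) = 3 (degree 0 ≤ 0).
Get s_k = R·t_k = factorial(k)/3**k with R(k) = B(k−1)f(k)/C(k) = 3/(k - 2).
Verify: (k - 2)*factorial(k)/(3*3**k) matches t_k.
Σ_(k=2)^(7) t_k = s_(8) − s_(2) = 4480/729 − (2/9) = 4318/729.

Σ = 4318/729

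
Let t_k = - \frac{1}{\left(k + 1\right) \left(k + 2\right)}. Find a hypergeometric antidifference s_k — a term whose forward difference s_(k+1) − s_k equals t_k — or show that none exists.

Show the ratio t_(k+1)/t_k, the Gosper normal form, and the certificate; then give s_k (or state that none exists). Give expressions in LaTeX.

s_k = - \frac{k}{k + 1}

Compute t_(k+1)/t_k: get (k + 1)/(k + 3).
So A=k + 1 and B=k + 3, with C=1.
Key eq: (k + 1)·f(k+1) = (k + 2)·f(k) + (1).
deg f ≤ 1 (via 1,1,0).
Solve for f: f(k) = k (degree 1 ≤ 1).
Then R = B(k−1)f/C = k*(k + 2), so s_k = R(k)·t_k = -k/(k + 1).
Check: Δs_k = -1/(k**2 + 3*k + 2). ✓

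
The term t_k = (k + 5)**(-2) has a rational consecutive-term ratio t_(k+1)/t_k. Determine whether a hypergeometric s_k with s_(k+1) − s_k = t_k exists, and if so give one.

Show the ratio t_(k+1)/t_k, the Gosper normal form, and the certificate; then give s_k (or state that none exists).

no hypergeometric antidifference exists

Compute t_(k+1)/t_k: get (k + 5)**2/(k + 6)**2.
Gosper form: A/B · C(k+1)/C(k) with A=k**2 + 10*k + 25, B=k**2 + 12*k + 36, C=1.
Need (k**2 + 10*k + 25)·f(k+1) − (k**2 + 10*k + 25)·f(k) = 1.
Bound: deg f ≤ 0.
Write f(k) = c0. Then LHS − RHS = -1, requiring -1 = 0: contradictory. No certificate.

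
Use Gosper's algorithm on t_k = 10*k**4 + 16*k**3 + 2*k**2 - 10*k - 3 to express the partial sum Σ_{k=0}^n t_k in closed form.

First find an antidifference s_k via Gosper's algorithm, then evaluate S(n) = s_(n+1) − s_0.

S(n) = 2*n**5 + 9*n**4 + 12*n**3 - 8*n - 3

t_(k+1)/t_k = (10*k**4 + 56*k**3 + 110*k**2 + 82*k + 15)/(10*k**4 + 16*k**3 + 2*k**2 - 10*k - 3).
A = 1, B = 1, C = k**4 + 8*k**3/5 + k**2/5 - k - 3/10.
Set up (1)·f(k+1) − (1)·f(k) − (k**4 + 8*k**3/5 + k**2/5 - k - 3/10) = 0.
Degrees (0,0,4) ⇒ d ≤ 5.
Coefficient equations give f(k) = k*(2*k - 1)*(k**3 - 2*k - 2)/10.
So s_k = (B(k−1)f/C)·t_k = (k*(2*k - 1)*(k**3 - 2*k - 2)/(10*k**4 + 16*k**3 + 2*k**2 - 10*k - 3))·t_k = k*(2*k**4 - k**3 - 4*k**2 - 2*k + 2).
Verify: 10*k**4 + 16*k**3 + 2*k**2 - 10*k - 3 matches t_k.
Telescope: S(n) = s_(n+1) − s_(0) = 2*n**5 + 9*n**4 + 12*n**3 - 8*n - 3 − (0) = 2*n**5 + 9*n**4 + 12*n**3 - 8*n - 3.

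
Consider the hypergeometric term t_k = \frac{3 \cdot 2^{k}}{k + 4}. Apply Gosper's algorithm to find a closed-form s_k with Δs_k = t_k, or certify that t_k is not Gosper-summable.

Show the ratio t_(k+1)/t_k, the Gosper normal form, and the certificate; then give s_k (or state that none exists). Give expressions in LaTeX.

t_(k+1)/t_k = 2*(k + 4)/(k + 5).
Normal form (A,B,C) = (2*k + 8, k + 5, 1).
f must satisfy (2*k + 8)·f(k+1) − (k + 4)·f(k) = 1.
Degrees (1,1,0) ⇒ d ≤ -1.
Negative degree bound (-1): no f exists, t_k not Gosper-summable.

none (Gosper's algorithm certifies no s_k)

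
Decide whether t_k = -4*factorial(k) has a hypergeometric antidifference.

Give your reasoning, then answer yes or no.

No — t_k has no hypergeometric antidifference.

Ratio r(k) = k + 1.
Take A(k)=k + 1, B(k)=1, C(k)=1.
f must satisfy (k + 1)·f(k+1) − (1)·f(k) = 1.
d = -1 from the (1,0,0) case.
deg f ≤ -1 is impossible — no certificate.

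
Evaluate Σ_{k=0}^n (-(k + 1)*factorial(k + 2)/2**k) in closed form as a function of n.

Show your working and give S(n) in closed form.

S(n) = 4 - factorial(n + 3)/2**n

The ratio is (k + 2)*(k + 3)/(2*(k + 1)).
Gosper form: A/B · C(k+1)/C(k) with A=k/2 + 3/2, B=1, C=k + 1.
Set up (k/2 + 3/2)·f(k+1) − (1)·f(k) − (k + 1) = 0.
Degrees (1,0,1) ⇒ d ≤ 0.
Match coefficients ⇒ f(k) = 2.
R(k) = B(k−1)·f(k)/C(k) = 2/(k + 1); s_k = R·t_k = -2**(1 - k)*factorial(k + 2).
Δs = -(k + 1)*factorial(k + 2)/2**k, as required.
Σ_(k=0)^n t_k = s_(n+1) − s_(0) = (-factorial(n + 3)/2**n) − (-4), i.e. 4 - factorial(n + 3)/2**n.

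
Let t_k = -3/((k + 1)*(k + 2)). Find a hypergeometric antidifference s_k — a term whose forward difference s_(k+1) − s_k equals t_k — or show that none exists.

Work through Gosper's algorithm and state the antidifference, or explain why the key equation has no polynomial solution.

r(k) = (k + 1)/(k + 3) after simplifying.
Normal form (A,B,C) = (k + 1, k + 3, 1).
f must satisfy (k + 1)·f(k+1) − (k + 2)·f(k) = 1.
d = 1 from the (1,1,0) case.
Solve for f: f(k) = k (degree 1 ≤ 1).
So s_k = (B(k−1)f/C)·t_k = (k*(k + 2))·t_k = -3*k/(k + 1).
s_(k+1) − s_k = -3/(k**2 + 3*k + 2) = t_k.

s_k = -3*k/(k + 1)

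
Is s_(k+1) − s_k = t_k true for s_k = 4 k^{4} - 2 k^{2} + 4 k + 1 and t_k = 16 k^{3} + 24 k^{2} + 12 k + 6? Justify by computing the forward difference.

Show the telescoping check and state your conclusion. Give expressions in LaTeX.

valid (s_(k+1) − s_k reduces to t_k)

s_(k+1) = 4*k + 4*(k + 1)**4 - 2*(k + 1)**2 + 5
s_(k+1) − s_k = 16*k**3 + 24*k**2 + 12*k + 6
(s_(k+1) − s_k) − t_k = 0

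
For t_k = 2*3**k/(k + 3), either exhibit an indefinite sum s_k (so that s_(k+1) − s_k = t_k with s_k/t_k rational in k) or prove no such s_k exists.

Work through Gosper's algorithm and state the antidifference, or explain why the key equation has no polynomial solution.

not Gosper-summable; s_k does not exist

Ratio r(k) = 3*(k + 3)/(k + 4).
Normal form (A,B,C) = (3*k + 9, k + 4, 1).
Set up (3*k + 9)·f(k+1) − (k + 3)·f(k) − (1) = 0.
deg f ≤ -1 (via 1,1,0).
d = -1 < 0 ⇒ no nonzero polynomial f; not summable.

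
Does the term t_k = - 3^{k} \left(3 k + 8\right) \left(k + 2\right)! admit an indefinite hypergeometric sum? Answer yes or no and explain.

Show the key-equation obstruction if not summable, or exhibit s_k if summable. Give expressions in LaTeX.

The ratio is 3*(k + 3)*(3*k + 11)/(3*k + 8).
Factor: A=3*k + 9; B=1; C=k + 8/3.
Set up (3*k + 9)·f(k+1) − (1)·f(k) − (k + 8/3) = 0.
From deg A=1, deg B=0, deg C=1: d=0.
Solve for f: f(k) = 1/3 (degree 0 ≤ 0).
Certificate R = B(k−1)f/C = 1/(3*k + 8) gives s_k = -3**k*factorial(k + 2).
s_(k+1) − s_k = -3**k*(3*k + 8)*factorial(k + 2) = t_k.

Yes. s_k = - 3^{k} \left(k + 2\right)!.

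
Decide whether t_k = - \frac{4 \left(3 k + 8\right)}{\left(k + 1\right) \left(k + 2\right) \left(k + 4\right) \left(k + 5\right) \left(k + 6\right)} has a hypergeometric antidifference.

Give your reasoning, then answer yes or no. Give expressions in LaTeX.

Step 1: r(k) = (k + 1)*(k + 4)*(3*k + 11)/((k + 3)*(k + 7)*(3*k + 8)).
Factor: A=k + 1; B=k + 7; C=k**2 + 17*k/3 + 8.
Solve (k + 1)·f(k+1) − (k + 6)·f(k) = k**2 + 17*k/3 + 8.
deg f ≤ 5 (via 1,1,2).
Match coefficients ⇒ f(k) = k*(k + 2)*(k + 3)*(k**2 + 10*k + 29)/60.
Certificate R = B(k−1)f/C = k*(k + 2)*(k + 6)*(k**2 + 10*k + 29)/(20*(3*k + 8)) gives s_k = k*(-k**2 - 10*k - 29)/(5*(k**3 + 10*k**2 + 29*k + 20)).
s_(k+1) − s_k = 4*(-3*k - 8)/(k**5 + 18*k**4 + 121*k**3 + 372*k**2 + 508*k + 240) = t_k.

Yes. s_k = \frac{k \left(- k^{2} - 10 k - 29\right)}{5 \left(k^{3} + 10 k^{2} + 29 k + 20\right)}.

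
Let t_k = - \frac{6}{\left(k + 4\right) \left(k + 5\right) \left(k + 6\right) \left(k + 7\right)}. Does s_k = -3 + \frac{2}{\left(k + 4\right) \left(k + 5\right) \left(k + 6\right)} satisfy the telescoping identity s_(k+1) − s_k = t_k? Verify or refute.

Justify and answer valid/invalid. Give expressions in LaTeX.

valid; difference matches t_k

s_(k+1) = -3 + 2/((k + 5)*(k + 6)*(k + 7))
s_(k+1) − s_k = -6/((k + 4)*(k + 5)*(k + 6)*(k + 7))
(s_(k+1) − s_k) − t_k = 0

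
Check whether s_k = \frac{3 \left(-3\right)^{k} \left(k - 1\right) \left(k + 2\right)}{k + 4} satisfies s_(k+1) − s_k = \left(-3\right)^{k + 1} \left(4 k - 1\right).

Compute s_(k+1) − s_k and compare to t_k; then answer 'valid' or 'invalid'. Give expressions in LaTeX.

Invalid: residual \frac{\left(-3\right)^{k + 1} \left(- 8 k^{2} - 32 k + 10\right)}{k^{2} + 9 k + 20} ≠ 0.

s_(k+1) = -(-3)**(k + 2)*k*(k + 3)/(k + 5)
s_(k+1) − s_k = (-3)**(k + 1)*(4*k**3 + 27*k**2 + 39*k - 10)/(k**2 + 9*k + 20)
(s_(k+1) − s_k) − t_k = (-3)**(k + 1)*(-8*k**2 - 32*k + 10)/(k**2 + 9*k + 20)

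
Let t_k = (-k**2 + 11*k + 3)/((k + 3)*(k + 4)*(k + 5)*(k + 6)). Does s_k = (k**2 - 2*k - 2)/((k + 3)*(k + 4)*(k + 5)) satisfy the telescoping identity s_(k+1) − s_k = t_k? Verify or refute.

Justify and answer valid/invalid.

Valid: the claim telescopes to t_k.

s_(k+1) = (k**2 - 3)/(k**3 + 15*k**2 + 74*k + 120)
s_(k+1) − s_k = (-k**2 + 11*k + 3)/(k**4 + 18*k**3 + 119*k**2 + 342*k + 360)
(s_(k+1) − s_k) − t_k = 0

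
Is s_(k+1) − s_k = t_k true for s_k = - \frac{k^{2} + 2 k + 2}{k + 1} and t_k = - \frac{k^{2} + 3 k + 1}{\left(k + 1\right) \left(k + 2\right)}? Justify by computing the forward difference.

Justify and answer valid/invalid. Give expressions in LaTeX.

s_(k+1) = (-k**2 - 4*k - 5)/(k + 2)
s_(k+1) − s_k = (-k**2 - 3*k - 1)/(k**2 + 3*k + 2)
(s_(k+1) − s_k) − t_k = 0

valid (s_(k+1) − s_k reduces to t_k)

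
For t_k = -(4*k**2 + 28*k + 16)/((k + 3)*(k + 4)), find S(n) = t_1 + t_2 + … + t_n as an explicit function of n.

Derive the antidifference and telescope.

S(n) = 4*n*(-n - 2)/(n + 4)

t_(k+1)/t_k = (k + 3)*(7*k + (k + 1)**2 + 11)/((k + 5)*(k**2 + 7*k + 4)).
Take A(k)=k + 3, B(k)=k + 5, C(k)=k**2 + 7*k + 4.
Key eq: (k + 3)·f(k+1) = (k + 4)·f(k) + (k**2 + 7*k + 4).
Degrees (1,1,2) ⇒ d ≤ 2.
Solve for f: f(k) = k*(3*k + 1)/3 (degree 2 ≤ 2).
Get s_k = R·t_k = -4*k*(3*k + 1)/(3*k + 9) with R(k) = B(k−1)f(k)/C(k) = k*(k + 4)*(3*k + 1)/(3*(k**2 + 7*k + 4)).
Δs = 4*(-k**2 - 7*k - 4)/(k**2 + 7*k + 12), as required.
Telescope: S(n) = s_(n+1) − s_(1) = 4*(-3*n**2 - 7*n - 4)/(3*(n + 4)) − (-4/3) = 4*n*(-n - 2)/(n + 4).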